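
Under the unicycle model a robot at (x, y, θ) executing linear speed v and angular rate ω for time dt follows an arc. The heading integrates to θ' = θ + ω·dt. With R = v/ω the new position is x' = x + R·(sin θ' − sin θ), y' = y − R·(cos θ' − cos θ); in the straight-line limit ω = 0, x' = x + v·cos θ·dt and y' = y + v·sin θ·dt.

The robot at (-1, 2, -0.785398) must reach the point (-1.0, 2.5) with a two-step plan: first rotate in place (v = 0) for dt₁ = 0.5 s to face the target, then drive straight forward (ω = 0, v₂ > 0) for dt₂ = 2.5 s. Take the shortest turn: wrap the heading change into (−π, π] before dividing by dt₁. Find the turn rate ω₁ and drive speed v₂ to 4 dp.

ω₁ = 4.7124, v₂ = 0.2000

heading to target = atan2(2.5−2, -1−-1) = 1.5708
Δθ = wrap(1.5708 − -0.7854) = 2.3562; ω₁ = Δθ/dt₁ = 4.7124
distance = √((-1−-1)² + (2.5−2)²) = 0.5000; v₂ = distance/dt₂ = 0.2000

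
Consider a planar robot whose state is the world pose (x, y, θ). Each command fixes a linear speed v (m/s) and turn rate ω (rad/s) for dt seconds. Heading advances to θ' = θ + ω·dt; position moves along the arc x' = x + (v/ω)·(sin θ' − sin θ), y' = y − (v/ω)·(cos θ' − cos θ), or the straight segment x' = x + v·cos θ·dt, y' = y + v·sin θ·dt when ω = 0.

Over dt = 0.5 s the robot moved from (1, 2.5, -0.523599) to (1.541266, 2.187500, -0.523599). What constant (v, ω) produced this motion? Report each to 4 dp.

Δθ = -0.523599 − -0.523599 = 0.000000
ω = Δθ/dt = 0.000000/0.5 = 0.0000
ω = 0 → v = (Δx·cos θ + Δy·sin θ)/dt = 1.2500

v = 1.2500, ω = 0.0000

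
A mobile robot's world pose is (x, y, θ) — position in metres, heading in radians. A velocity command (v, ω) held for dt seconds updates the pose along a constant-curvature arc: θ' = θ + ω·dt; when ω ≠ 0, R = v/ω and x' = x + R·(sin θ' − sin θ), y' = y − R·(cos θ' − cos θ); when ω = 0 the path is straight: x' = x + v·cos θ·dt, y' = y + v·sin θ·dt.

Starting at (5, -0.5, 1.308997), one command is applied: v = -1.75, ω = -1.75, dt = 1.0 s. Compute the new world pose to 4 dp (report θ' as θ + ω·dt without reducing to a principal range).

θ' = 1.3090 + -1.75·1.0 = -0.4410
R = v/ω = -1.75/-1.75 = 1.0000
x' = 5 + 1.0000·(sin -0.4410 − sin 1.3090) = 3.6072
y' = -0.5 − 1.0000·(cos -0.4410 − cos 1.3090) = -1.1455

(3.6072, -1.1455, -0.4410)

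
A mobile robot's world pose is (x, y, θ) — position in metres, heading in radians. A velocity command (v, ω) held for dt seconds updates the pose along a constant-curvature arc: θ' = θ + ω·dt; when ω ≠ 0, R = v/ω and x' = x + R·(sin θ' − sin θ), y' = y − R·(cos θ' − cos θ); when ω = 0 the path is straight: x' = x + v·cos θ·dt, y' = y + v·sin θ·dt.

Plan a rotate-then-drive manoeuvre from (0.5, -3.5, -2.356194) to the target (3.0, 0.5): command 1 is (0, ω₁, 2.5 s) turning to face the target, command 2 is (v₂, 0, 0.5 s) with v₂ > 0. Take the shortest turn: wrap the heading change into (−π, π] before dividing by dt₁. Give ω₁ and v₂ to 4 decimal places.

heading to target = atan2(0.5−-3.5, 3−0.5) = 1.0122
Δθ = wrap(1.0122 − -2.3562) = -2.9148; ω₁ = Δθ/dt₁ = -1.1659
distance = √((3−0.5)² + (0.5−-3.5)²) = 4.7170; v₂ = distance/dt₂ = 9.4340

ω₁ = -1.1659, v₂ = 9.4340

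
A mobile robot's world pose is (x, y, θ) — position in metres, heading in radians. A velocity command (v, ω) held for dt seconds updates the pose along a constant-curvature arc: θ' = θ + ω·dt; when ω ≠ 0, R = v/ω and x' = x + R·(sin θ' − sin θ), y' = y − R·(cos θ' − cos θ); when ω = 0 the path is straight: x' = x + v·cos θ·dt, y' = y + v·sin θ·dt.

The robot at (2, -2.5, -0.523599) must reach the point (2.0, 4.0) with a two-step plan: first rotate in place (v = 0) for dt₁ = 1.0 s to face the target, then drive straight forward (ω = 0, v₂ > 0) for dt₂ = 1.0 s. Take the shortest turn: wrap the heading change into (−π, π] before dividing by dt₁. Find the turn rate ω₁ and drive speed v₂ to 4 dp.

ω₁ = 2.0944, v₂ = 6.5000

heading to target = atan2(4−-2.5, 2−2) = 1.5708
Δθ = wrap(1.5708 − -0.5236) = 2.0944; ω₁ = Δθ/dt₁ = 2.0944
distance = √((2−2)² + (4−-2.5)²) = 6.5000; v₂ = distance/dt₂ = 6.5000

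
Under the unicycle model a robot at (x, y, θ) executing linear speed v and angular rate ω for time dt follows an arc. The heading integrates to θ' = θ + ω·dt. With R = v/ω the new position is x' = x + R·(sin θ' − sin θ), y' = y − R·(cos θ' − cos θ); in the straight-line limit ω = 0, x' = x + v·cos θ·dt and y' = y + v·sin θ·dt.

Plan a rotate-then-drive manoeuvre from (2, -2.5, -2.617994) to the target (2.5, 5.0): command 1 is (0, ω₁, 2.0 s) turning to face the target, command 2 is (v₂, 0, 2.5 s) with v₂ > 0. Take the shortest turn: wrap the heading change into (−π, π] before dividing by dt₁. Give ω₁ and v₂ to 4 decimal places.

ω₁ = -1.0805, v₂ = 3.0067

heading to target = atan2(5−-2.5, 2.5−2) = 1.5042
Δθ = wrap(1.5042 − -2.6180) = -2.1610; ω₁ = Δθ/dt₁ = -1.0805
distance = √((2.5−2)² + (5−-2.5)²) = 7.5166; v₂ = distance/dt₂ = 3.0067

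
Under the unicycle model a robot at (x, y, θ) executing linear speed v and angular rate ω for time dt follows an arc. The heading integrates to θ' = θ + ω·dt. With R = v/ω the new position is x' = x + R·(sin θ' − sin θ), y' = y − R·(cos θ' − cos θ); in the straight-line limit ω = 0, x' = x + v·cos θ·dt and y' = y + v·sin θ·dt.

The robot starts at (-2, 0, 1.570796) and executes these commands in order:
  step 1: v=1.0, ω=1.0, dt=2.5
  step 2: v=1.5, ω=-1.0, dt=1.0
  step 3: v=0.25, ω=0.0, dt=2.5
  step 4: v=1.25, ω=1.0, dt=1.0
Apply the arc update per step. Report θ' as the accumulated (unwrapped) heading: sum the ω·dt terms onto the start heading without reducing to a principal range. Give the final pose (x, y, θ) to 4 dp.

step 1: θ'=4.0708 (R=1.0000) → pose (-3.8011, 0.5985, 4.0708)
step 2: θ'=3.0708 (R=-1.5000) → pose (-5.1090, -0.0001, 3.0708)
step 3: θ'=3.0708 (straight) → pose (-5.7324, 0.0441, 3.0708)
step 4: θ'=4.0708 (R=1.2500) → pose (-6.8223, -0.4546, 4.0708)

(-6.8223, -0.4546, 4.0708)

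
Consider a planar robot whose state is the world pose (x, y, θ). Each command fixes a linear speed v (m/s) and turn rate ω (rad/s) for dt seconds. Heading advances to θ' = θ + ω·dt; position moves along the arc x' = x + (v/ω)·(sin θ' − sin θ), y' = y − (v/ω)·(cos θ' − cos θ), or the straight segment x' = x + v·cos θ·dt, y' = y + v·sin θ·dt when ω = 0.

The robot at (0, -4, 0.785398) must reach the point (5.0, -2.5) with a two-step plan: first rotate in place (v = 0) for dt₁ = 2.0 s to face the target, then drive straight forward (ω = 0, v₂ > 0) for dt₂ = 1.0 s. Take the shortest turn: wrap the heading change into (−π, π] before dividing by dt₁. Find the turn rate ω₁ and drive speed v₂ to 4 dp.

ω₁ = -0.2470, v₂ = 5.2202

heading to target = atan2(-2.5−-4, 5−0) = 0.2915
Δθ = wrap(0.2915 − 0.7854) = -0.4939; ω₁ = Δθ/dt₁ = -0.2470
distance = √((5−0)² + (-2.5−-4)²) = 5.2202; v₂ = distance/dt₂ = 5.2202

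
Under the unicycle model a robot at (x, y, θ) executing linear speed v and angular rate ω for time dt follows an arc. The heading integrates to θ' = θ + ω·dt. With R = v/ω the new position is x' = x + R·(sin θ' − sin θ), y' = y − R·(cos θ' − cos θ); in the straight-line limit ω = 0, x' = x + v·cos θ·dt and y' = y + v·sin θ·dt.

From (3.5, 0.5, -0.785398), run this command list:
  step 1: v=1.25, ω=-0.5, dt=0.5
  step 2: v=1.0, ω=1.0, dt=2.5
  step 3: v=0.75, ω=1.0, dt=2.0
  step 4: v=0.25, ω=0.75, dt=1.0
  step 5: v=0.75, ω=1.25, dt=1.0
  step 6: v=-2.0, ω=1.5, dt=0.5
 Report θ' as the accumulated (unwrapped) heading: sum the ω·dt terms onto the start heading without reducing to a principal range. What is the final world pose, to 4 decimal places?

step 1: θ'=-1.0354 (R=-2.5000) → pose (3.8824, 0.0077, -1.0354)
step 2: θ'=1.4646 (R=1.0000) → pose (5.7368, 0.4119, 1.4646)
step 3: θ'=3.4646 (R=0.7500) → pose (4.7530, 1.2026, 3.4646)
step 4: θ'=4.2146 (R=0.3333) → pose (4.5659, 1.0457, 4.2146)
step 5: θ'=5.4646 (R=0.6000) → pose (4.6550, 0.3492, 5.4646)
step 6: θ'=6.2146 (R=-1.3333) → pose (3.7728, 0.7684, 6.2146)

(3.7728, 0.7684, 6.2146)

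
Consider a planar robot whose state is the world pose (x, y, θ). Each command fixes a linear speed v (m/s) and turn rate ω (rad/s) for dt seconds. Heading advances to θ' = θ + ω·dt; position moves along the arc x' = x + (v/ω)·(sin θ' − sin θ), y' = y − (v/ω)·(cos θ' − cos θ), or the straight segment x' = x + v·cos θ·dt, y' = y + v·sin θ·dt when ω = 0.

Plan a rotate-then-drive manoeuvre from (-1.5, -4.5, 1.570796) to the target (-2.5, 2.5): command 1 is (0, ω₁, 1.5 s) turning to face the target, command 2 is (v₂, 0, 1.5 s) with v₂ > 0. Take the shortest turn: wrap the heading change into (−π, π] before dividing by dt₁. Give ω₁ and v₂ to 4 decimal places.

heading to target = atan2(2.5−-4.5, -2.5−-1.5) = 1.7127
Δθ = wrap(1.7127 − 1.5708) = 0.1419; ω₁ = Δθ/dt₁ = 0.0946
distance = √((-2.5−-1.5)² + (2.5−-4.5)²) = 7.0711; v₂ = distance/dt₂ = 4.7140

ω₁ = 0.0946, v₂ = 4.7140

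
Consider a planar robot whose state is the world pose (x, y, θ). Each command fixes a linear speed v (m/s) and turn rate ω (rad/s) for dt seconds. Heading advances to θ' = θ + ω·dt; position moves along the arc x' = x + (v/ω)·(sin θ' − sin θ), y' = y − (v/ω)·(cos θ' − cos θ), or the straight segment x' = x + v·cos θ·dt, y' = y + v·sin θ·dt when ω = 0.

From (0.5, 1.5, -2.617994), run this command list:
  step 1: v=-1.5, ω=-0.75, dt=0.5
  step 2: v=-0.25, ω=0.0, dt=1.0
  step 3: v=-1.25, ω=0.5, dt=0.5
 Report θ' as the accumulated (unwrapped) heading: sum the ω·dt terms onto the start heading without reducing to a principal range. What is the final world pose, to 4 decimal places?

(2.0513, 1.9514, -2.7430)

step 1: θ'=-2.9930 (R=2.0000) → pose (1.2039, 1.7459, -2.9930)
step 2: θ'=-2.9930 (straight) → pose (1.4511, 1.7829, -2.9930)
step 3: θ'=-2.7430 (R=-2.5000) → pose (2.0513, 1.9514, -2.7430)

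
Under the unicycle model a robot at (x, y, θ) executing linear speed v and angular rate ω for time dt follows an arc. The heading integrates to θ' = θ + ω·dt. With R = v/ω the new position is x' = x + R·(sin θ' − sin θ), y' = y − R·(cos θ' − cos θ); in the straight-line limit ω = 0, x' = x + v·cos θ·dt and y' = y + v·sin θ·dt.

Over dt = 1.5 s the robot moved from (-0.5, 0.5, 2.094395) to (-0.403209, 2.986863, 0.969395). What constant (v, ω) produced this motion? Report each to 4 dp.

v = 1.7500, ω = -0.7500

Δθ = 0.969395 − 2.094395 = -1.125000
ω = Δθ/dt = -1.125000/1.5 = -0.7500
R = −Δy/(cos θ' − cos θ) = -2.3333
v = R·ω = -2.3333·-0.7500 = 1.7500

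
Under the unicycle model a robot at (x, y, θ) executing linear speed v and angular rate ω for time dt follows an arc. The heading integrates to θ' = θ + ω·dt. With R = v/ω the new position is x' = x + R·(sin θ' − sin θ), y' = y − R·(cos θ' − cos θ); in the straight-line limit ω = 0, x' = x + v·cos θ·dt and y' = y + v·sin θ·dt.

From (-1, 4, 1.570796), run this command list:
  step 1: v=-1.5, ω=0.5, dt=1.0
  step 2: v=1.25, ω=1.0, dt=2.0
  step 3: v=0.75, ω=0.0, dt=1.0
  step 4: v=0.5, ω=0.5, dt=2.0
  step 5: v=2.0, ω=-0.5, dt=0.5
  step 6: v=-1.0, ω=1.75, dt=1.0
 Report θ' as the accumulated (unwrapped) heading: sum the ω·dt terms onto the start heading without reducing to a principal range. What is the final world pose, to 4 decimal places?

(-3.8148, 0.6762, 6.5708)

step 1: θ'=2.0708 (R=-3.0000) → pose (-0.6327, 2.5617, 2.0708)
step 2: θ'=4.0708 (R=1.2500) → pose (-2.7312, 2.7105, 4.0708)
step 3: θ'=4.0708 (straight) → pose (-3.1800, 2.1097, 4.0708)
step 4: θ'=5.0708 (R=1.0000) → pose (-3.3153, 1.1604, 5.0708)
step 5: θ'=4.8208 (R=-4.0000) → pose (-3.0846, 0.1901, 4.8208)
step 6: θ'=6.5708 (R=-0.5714) → pose (-3.8148, 0.6762, 6.5708)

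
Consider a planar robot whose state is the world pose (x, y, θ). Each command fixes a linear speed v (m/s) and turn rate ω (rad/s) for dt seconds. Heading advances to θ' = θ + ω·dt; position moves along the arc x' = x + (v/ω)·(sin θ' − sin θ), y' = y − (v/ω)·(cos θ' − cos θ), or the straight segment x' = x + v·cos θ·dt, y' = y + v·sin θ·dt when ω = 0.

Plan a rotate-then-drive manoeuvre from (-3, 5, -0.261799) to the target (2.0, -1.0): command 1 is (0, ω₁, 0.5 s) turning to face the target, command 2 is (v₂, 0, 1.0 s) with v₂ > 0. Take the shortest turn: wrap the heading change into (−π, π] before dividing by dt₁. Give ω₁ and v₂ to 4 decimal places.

ω₁ = -1.2285, v₂ = 7.8102

heading to target = atan2(-1−5, 2−-3) = -0.8761
Δθ = wrap(-0.8761 − -0.2618) = -0.6143; ω₁ = Δθ/dt₁ = -1.2285
distance = √((2−-3)² + (-1−5)²) = 7.8102; v₂ = distance/dt₂ = 7.8102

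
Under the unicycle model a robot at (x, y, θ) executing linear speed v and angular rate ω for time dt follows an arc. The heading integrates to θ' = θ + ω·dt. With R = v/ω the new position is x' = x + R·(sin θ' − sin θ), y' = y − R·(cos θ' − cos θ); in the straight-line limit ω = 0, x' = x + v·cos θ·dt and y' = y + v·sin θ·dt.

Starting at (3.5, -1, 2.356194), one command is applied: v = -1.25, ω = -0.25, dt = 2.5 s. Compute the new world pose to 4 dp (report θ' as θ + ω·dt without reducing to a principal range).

θ' = 2.3562 + -0.25·2.5 = 1.7312
R = v/ω = -1.25/-0.25 = 5.0000
x' = 3.5 + 5.0000·(sin 1.7312 − sin 2.3562) = 4.9003
y' = -1 − 5.0000·(cos 1.7312 − cos 2.3562) = -3.7370

(4.9003, -3.7370, 1.7312)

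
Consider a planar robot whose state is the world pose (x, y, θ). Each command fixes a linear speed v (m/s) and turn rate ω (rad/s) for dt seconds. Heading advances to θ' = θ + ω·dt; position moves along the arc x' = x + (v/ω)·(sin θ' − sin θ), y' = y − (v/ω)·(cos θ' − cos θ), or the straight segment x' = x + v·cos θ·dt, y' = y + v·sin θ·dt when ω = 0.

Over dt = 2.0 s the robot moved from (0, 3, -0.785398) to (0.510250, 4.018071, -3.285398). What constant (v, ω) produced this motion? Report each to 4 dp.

v = -0.7500, ω = -1.2500

Δθ = -3.285398 − -0.785398 = -2.500000
ω = Δθ/dt = -2.500000/2.0 = -1.2500
R = −Δy/(cos θ' − cos θ) = 0.6000
v = R·ω = 0.6000·-1.2500 = -0.7500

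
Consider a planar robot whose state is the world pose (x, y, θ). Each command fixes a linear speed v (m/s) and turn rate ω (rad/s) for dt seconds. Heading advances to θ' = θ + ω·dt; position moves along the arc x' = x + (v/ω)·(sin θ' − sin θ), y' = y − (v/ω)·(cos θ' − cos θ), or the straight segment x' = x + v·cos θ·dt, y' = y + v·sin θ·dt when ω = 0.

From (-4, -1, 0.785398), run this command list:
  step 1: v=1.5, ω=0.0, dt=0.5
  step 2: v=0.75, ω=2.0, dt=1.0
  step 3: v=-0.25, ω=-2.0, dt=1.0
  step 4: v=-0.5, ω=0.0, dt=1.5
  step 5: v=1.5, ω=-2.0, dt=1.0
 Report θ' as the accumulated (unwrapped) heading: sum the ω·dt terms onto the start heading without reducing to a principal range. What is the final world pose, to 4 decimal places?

(-2.8563, -0.8577, -1.2146)

step 1: θ'=0.7854 (straight) → pose (-3.4697, -0.4697, 0.7854)
step 2: θ'=2.7854 (R=0.3750) → pose (-3.6041, 0.1470, 2.7854)
step 3: θ'=0.7854 (R=0.1250) → pose (-3.5593, -0.0586, 0.7854)
step 4: θ'=0.7854 (straight) → pose (-4.0896, -0.5889, 0.7854)
step 5: θ'=-1.2146 (R=-0.7500) → pose (-2.8563, -0.8577, -1.2146)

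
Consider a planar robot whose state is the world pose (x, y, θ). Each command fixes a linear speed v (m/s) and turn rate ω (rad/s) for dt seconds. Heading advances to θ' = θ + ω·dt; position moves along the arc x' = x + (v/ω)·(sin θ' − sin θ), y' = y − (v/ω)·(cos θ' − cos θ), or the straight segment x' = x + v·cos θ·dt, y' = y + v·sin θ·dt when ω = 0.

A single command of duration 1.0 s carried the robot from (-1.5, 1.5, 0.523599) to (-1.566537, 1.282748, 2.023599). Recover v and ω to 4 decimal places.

Δθ = 2.023599 − 0.523599 = 1.500000
ω = Δθ/dt = 1.500000/1.0 = 1.5000
R = −Δy/(cos θ' − cos θ) = -0.1667
v = R·ω = -0.1667·1.5000 = -0.2500

v = -0.2500, ω = 1.5000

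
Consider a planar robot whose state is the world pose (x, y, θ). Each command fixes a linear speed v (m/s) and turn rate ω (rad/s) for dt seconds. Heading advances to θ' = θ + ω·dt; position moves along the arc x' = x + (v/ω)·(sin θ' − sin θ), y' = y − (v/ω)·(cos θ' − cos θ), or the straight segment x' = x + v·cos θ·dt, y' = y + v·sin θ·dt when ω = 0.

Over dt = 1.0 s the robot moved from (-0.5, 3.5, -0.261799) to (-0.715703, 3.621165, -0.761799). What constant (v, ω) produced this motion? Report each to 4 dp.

Δθ = -0.761799 − -0.261799 = -0.500000
ω = Δθ/dt = -0.500000/1.0 = -0.5000
R = Δx/(sin θ' − sin θ) = 0.5000
v = R·ω = 0.5000·-0.5000 = -0.2500

v = -0.2500, ω = -0.5000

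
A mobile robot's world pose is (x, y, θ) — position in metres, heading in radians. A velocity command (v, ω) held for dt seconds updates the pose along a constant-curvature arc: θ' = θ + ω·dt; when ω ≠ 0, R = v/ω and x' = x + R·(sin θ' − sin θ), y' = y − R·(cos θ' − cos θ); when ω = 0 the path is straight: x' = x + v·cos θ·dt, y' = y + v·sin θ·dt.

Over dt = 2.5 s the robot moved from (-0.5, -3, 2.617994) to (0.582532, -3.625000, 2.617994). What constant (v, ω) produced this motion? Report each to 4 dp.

Δθ = 2.617994 − 2.617994 = 0.000000
ω = Δθ/dt = 0.000000/2.5 = 0.0000
ω = 0 → v = (Δx·cos θ + Δy·sin θ)/dt = -0.5000

v = -0.5000, ω = 0.0000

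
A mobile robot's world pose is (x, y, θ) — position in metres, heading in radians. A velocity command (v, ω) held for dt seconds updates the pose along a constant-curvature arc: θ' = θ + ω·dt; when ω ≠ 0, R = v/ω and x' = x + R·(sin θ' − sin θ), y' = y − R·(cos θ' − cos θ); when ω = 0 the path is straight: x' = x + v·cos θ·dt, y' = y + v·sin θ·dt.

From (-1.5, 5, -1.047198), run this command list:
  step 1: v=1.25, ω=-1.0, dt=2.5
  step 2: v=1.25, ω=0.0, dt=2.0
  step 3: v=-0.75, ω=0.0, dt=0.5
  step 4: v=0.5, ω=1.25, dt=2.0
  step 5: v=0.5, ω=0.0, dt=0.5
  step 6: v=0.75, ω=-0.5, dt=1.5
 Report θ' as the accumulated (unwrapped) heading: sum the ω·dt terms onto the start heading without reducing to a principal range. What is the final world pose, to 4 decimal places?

step 1: θ'=-3.5472 (R=-1.2500) → pose (-3.0758, 3.2264, -3.5472)
step 2: θ'=-3.5472 (straight) → pose (-5.3729, 4.2129, -3.5472)
step 3: θ'=-3.5472 (straight) → pose (-5.0283, 4.0649, -3.5472)
step 4: θ'=-1.0472 (R=0.4000) → pose (-5.5326, 3.4973, -1.0472)
step 5: θ'=-1.0472 (straight) → pose (-5.4076, 3.2808, -1.0472)
step 6: θ'=-1.7972 (R=-1.5000) → pose (-5.2449, 2.1941, -1.7972)

(-5.2449, 2.1941, -1.7972)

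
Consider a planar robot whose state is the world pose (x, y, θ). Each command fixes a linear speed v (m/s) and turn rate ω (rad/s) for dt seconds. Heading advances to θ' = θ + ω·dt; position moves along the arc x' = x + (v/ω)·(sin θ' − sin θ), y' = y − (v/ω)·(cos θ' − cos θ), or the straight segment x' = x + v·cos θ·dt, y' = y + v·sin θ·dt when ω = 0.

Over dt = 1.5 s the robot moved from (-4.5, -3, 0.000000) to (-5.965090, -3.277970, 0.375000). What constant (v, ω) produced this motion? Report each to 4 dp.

v = -1.0000, ω = 0.2500

Δθ = 0.375000 − 0.000000 = 0.375000
ω = Δθ/dt = 0.375000/1.5 = 0.2500
R = Δx/(sin θ' − sin θ) = -4.0000
v = R·ω = -4.0000·0.2500 = -1.0000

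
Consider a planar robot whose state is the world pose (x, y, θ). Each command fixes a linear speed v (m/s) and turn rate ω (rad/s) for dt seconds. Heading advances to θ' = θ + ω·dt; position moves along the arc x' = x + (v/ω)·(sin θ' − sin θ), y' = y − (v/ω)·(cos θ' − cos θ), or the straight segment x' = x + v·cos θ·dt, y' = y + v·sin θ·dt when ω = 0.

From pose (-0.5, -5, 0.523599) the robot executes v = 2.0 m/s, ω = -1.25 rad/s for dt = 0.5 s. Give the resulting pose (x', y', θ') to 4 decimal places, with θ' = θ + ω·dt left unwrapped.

(0.4620, -4.7939, -0.1014)

θ' = 0.5236 + -1.25·0.5 = -0.1014
R = v/ω = 2.0/-1.25 = -1.6000
x' = -0.5 + -1.6000·(sin -0.1014 − sin 0.5236) = 0.4620
y' = -5 − -1.6000·(cos -0.1014 − cos 0.5236) = -4.7939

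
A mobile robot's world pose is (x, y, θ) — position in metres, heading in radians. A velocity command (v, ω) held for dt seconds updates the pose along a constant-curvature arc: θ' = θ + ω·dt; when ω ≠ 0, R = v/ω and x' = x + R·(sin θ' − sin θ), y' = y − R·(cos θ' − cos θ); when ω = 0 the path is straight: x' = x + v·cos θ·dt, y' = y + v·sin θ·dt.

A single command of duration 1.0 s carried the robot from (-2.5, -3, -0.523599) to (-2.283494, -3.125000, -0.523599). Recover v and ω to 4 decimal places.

Δθ = -0.523599 − -0.523599 = 0.000000
ω = Δθ/dt = 0.000000/1.0 = 0.0000
ω = 0 → v = (Δx·cos θ + Δy·sin θ)/dt = 0.2500

v = 0.2500, ω = 0.0000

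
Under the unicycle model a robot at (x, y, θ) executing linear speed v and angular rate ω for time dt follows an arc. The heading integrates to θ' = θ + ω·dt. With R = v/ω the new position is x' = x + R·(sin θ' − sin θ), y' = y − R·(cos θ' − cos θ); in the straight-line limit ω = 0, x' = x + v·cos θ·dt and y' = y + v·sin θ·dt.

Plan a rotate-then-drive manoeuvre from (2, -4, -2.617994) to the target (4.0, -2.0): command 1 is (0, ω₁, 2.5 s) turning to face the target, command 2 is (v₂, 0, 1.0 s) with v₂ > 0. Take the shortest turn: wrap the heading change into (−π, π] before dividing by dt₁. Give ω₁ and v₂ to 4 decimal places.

ω₁ = -1.1519, v₂ = 2.8284

heading to target = atan2(-2−-4, 4−2) = 0.7854
Δθ = wrap(0.7854 − -2.6180) = -2.8798; ω₁ = Δθ/dt₁ = -1.1519
distance = √((4−2)² + (-2−-4)²) = 2.8284; v₂ = distance/dt₂ = 2.8284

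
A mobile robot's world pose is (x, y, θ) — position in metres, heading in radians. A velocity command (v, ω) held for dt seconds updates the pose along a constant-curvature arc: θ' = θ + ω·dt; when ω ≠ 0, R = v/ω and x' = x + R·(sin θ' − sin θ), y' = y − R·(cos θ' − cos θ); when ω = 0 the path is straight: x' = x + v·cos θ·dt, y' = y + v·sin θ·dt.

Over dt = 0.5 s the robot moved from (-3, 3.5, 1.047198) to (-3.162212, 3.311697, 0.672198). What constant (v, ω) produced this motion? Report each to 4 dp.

Δθ = 0.672198 − 1.047198 = -0.375000
ω = Δθ/dt = -0.375000/0.5 = -0.7500
R = −Δy/(cos θ' − cos θ) = 0.6667
v = R·ω = 0.6667·-0.7500 = -0.5000

v = -0.5000, ω = -0.7500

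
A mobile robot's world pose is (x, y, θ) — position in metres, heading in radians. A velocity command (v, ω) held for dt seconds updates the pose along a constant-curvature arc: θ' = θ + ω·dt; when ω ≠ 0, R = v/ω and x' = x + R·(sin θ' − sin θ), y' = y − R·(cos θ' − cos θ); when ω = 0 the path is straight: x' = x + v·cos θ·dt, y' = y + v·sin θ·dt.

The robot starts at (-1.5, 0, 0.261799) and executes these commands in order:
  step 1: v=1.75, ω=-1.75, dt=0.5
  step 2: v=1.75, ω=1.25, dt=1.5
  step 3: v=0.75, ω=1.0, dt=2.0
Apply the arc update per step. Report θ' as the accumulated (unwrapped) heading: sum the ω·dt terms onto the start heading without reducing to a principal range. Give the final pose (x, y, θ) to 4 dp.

step 1: θ'=-0.6132 (R=-1.0000) → pose (-0.6657, -0.1481, -0.6132)
step 2: θ'=1.2618 (R=1.4000) → pose (1.4737, 0.5711, 1.2618)
step 3: θ'=3.2618 (R=0.7500) → pose (0.6693, 1.5437, 3.2618)

(0.6693, 1.5437, 3.2618)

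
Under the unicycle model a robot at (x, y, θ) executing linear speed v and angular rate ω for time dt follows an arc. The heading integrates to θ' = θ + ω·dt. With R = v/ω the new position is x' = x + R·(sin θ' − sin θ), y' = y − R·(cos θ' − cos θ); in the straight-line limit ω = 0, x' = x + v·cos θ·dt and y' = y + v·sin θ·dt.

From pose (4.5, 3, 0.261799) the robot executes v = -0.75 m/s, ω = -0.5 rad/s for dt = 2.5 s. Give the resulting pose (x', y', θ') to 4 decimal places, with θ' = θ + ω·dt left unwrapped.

(2.8592, 3.6236, -0.9882)

θ' = 0.2618 + -0.5·2.5 = -0.9882
R = v/ω = -0.75/-0.5 = 1.5000
x' = 4.5 + 1.5000·(sin -0.9882 − sin 0.2618) = 2.8592
y' = 3 − 1.5000·(cos -0.9882 − cos 0.2618) = 3.6236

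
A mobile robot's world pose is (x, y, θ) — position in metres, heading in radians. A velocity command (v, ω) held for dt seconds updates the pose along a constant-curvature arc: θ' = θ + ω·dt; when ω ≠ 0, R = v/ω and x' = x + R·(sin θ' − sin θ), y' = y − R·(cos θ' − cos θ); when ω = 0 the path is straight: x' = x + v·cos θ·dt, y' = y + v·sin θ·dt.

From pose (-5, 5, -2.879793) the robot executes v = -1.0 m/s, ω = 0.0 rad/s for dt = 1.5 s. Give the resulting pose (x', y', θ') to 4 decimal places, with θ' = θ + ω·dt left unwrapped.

θ' = -2.8798 + 0.0·1.5 = -2.8798
ω = 0 → straight: x' = -5 + -1.0·cos(-2.8798)·1.5 = -3.5511
y' = 5 + -1.0·sin(-2.8798)·1.5 = 5.3882

(-3.5511, 5.3882, -2.8798)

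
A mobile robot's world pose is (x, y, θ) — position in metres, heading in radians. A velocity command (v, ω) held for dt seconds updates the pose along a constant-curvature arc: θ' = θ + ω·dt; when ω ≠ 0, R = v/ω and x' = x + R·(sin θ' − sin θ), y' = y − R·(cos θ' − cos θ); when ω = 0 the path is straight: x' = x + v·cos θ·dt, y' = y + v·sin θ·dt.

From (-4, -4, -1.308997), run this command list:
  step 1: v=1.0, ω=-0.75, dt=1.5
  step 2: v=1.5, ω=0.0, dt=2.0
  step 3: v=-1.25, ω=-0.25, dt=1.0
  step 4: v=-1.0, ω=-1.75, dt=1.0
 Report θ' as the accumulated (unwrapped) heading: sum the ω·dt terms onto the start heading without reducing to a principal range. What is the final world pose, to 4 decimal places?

(-4.8580, -6.9780, -4.4340)

step 1: θ'=-2.4340 (R=-1.3333) → pose (-4.4212, -5.3583, -2.4340)
step 2: θ'=-2.4340 (straight) → pose (-6.7010, -7.3084, -2.4340)
step 3: θ'=-2.6840 (R=5.0000) → pose (-5.6599, -6.6224, -2.6840)
step 4: θ'=-4.4340 (R=0.5714) → pose (-4.8580, -6.9780, -4.4340)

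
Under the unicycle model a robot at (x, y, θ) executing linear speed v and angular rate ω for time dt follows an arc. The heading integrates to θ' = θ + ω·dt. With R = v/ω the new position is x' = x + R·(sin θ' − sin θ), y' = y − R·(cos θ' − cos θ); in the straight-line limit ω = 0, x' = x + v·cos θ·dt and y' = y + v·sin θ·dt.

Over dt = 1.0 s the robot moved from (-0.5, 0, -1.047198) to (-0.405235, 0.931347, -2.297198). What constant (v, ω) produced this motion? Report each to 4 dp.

Δθ = -2.297198 − -1.047198 = -1.250000
ω = Δθ/dt = -1.250000/1.0 = -1.2500
R = −Δy/(cos θ' − cos θ) = 0.8000
v = R·ω = 0.8000·-1.2500 = -1.0000

v = -1.0000, ω = -1.2500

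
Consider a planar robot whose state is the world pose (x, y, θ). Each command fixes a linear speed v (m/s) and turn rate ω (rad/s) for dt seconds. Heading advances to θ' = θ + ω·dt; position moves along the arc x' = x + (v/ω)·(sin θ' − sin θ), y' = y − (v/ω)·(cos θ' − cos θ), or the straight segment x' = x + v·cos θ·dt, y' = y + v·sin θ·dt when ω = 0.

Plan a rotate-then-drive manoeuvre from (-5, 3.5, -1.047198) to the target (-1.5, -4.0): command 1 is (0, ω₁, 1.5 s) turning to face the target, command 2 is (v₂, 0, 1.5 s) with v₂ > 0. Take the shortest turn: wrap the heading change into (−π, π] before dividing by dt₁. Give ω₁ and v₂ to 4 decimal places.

ω₁ = -0.0580, v₂ = 5.5176

heading to target = atan2(-4−3.5, -1.5−-5) = -1.1342
Δθ = wrap(-1.1342 − -1.0472) = -0.0870; ω₁ = Δθ/dt₁ = -0.0580
distance = √((-1.5−-5)² + (-4−3.5)²) = 8.2765; v₂ = distance/dt₂ = 5.5176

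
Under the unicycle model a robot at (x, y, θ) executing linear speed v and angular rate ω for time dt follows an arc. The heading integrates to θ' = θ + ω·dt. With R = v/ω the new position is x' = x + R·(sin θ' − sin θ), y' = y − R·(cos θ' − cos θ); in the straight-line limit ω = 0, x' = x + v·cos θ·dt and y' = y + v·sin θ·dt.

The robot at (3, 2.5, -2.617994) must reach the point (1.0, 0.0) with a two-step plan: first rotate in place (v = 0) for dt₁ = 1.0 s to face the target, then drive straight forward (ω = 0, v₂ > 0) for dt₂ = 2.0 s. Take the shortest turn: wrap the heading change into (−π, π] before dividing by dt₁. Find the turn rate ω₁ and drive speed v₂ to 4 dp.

ω₁ = 0.3725, v₂ = 1.6008

heading to target = atan2(0−2.5, 1−3) = -2.2455
Δθ = wrap(-2.2455 − -2.6180) = 0.3725; ω₁ = Δθ/dt₁ = 0.3725
distance = √((1−3)² + (0−2.5)²) = 3.2016; v₂ = distance/dt₂ = 1.6008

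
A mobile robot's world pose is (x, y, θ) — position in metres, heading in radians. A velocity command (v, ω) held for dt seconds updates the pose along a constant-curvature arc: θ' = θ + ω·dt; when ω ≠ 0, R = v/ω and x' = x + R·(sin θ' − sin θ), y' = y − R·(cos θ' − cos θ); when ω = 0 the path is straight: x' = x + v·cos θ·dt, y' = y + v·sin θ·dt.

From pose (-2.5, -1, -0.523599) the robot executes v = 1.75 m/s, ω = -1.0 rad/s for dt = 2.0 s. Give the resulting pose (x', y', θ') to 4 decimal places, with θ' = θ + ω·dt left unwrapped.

(-2.3610, -3.9419, -2.5236)

θ' = -0.5236 + -1.0·2.0 = -2.5236
R = v/ω = 1.75/-1.0 = -1.7500
x' = -2.5 + -1.7500·(sin -2.5236 − sin -0.5236) = -2.3610
y' = -1 − -1.7500·(cos -2.5236 − cos -0.5236) = -3.9419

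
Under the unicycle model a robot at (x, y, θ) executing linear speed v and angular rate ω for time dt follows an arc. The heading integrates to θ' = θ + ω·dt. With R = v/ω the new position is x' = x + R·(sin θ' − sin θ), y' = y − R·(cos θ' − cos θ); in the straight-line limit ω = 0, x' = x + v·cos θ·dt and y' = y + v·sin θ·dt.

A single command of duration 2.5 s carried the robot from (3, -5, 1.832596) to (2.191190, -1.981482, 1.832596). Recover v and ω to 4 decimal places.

Δθ = 1.832596 − 1.832596 = 0.000000
ω = Δθ/dt = 0.000000/2.5 = 0.0000
ω = 0 → v = (Δx·cos θ + Δy·sin θ)/dt = 1.2500

v = 1.2500, ω = 0.0000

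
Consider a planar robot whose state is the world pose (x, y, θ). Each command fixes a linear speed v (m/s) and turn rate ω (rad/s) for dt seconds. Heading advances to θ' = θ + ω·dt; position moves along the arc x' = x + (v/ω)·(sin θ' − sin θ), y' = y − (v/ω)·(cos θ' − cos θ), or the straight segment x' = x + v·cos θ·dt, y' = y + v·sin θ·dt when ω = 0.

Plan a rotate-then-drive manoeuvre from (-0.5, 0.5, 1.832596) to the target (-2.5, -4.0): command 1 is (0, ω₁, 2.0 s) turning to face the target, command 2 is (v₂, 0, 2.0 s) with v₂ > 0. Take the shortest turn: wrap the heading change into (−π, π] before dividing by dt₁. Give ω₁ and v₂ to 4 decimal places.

ω₁ = 1.2308, v₂ = 2.4622

heading to target = atan2(-4−0.5, -2.5−-0.5) = -1.9890
Δθ = wrap(-1.9890 − 1.8326) = 2.4616; ω₁ = Δθ/dt₁ = 1.2308
distance = √((-2.5−-0.5)² + (-4−0.5)²) = 4.9244; v₂ = distance/dt₂ = 2.4622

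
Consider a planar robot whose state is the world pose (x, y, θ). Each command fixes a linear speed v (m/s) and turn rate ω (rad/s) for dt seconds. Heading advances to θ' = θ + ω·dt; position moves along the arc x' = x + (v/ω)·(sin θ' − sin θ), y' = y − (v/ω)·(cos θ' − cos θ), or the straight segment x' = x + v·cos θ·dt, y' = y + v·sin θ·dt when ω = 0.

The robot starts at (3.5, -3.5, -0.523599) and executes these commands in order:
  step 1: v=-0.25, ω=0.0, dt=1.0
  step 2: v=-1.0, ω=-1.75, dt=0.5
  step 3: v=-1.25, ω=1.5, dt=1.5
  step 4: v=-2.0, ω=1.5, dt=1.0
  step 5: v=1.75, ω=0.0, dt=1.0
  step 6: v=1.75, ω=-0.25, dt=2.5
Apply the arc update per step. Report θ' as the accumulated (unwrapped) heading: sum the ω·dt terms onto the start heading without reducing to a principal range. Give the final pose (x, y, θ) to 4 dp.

(-1.5595, 0.6959, 1.7264)

step 1: θ'=-0.5236 (straight) → pose (3.2835, -3.3750, -0.5236)
step 2: θ'=-1.3986 (R=0.5714) → pose (3.0062, -2.9780, -1.3986)
step 3: θ'=0.8514 (R=-0.8333) → pose (1.5584, -2.5717, 0.8514)
step 4: θ'=2.3514 (R=-1.3333) → pose (1.6140, -4.3886, 2.3514)
step 5: θ'=2.3514 (straight) → pose (0.3825, -3.1452, 2.3514)
step 6: θ'=1.7264 (R=-7.0000) → pose (-1.5595, 0.6959, 1.7264)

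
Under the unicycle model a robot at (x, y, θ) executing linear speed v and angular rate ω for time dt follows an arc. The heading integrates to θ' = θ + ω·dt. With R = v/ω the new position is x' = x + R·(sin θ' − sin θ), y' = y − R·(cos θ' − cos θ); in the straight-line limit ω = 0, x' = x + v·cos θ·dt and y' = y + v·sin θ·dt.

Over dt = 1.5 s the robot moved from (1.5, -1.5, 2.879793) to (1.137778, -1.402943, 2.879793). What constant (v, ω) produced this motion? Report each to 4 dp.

Δθ = 2.879793 − 2.879793 = 0.000000
ω = Δθ/dt = 0.000000/1.5 = 0.0000
ω = 0 → v = (Δx·cos θ + Δy·sin θ)/dt = 0.2500

v = 0.2500, ω = 0.0000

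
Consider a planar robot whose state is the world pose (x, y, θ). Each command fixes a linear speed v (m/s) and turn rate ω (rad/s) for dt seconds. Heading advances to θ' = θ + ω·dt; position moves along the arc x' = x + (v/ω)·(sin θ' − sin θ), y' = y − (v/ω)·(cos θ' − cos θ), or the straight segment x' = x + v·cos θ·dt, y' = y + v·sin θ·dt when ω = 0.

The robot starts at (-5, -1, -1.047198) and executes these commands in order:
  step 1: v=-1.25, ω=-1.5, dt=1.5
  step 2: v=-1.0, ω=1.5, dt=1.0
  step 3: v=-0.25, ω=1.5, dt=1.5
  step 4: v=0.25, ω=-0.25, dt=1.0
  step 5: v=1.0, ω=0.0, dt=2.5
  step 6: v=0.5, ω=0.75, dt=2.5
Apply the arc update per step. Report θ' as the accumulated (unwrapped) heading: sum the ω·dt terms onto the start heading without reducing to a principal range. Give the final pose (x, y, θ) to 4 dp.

step 1: θ'=-3.2972 (R=0.8333) → pose (-4.1492, 0.2399, -3.2972)
step 2: θ'=-1.7972 (R=-0.6667) → pose (-3.3962, 0.7489, -1.7972)
step 3: θ'=0.4528 (R=-0.1667) → pose (-3.6315, 0.9362, 0.4528)
step 4: θ'=0.2028 (R=-1.0000) → pose (-3.3954, 1.0165, 0.2028)
step 5: θ'=0.2028 (straight) → pose (-0.9467, 1.5200, 0.2028)
step 6: θ'=2.0778 (R=0.6667) → pose (-0.4982, 2.4967, 2.0778)

(-0.4982, 2.4967, 2.0778)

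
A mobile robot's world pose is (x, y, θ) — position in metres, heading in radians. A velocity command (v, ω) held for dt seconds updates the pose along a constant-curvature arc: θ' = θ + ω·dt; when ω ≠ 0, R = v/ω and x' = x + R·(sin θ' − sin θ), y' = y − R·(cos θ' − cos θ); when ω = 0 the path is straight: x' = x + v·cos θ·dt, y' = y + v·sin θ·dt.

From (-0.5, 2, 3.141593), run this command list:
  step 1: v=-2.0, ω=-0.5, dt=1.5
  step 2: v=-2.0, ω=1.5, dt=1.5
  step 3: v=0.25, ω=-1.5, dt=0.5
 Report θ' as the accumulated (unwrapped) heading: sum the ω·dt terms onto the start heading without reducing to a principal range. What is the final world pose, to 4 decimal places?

step 1: θ'=2.3916 (R=4.0000) → pose (2.2266, 0.9268, 2.3916)
step 2: θ'=4.6416 (R=-1.3333) → pose (4.4654, 1.8080, 4.6416)
step 3: θ'=3.8916 (R=-0.1667) → pose (4.4128, 1.6979, 3.8916)

(4.4128, 1.6979, 3.8916)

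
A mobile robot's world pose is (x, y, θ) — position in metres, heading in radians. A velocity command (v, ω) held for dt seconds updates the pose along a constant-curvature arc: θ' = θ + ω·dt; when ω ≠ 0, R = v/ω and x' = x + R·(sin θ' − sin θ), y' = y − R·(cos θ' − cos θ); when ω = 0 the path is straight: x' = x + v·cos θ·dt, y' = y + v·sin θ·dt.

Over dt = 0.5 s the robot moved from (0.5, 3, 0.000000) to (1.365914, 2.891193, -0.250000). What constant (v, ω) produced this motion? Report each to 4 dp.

Δθ = -0.250000 − 0.000000 = -0.250000
ω = Δθ/dt = -0.250000/0.5 = -0.5000
R = Δx/(sin θ' − sin θ) = -3.5000
v = R·ω = -3.5000·-0.5000 = 1.7500

v = 1.7500, ω = -0.5000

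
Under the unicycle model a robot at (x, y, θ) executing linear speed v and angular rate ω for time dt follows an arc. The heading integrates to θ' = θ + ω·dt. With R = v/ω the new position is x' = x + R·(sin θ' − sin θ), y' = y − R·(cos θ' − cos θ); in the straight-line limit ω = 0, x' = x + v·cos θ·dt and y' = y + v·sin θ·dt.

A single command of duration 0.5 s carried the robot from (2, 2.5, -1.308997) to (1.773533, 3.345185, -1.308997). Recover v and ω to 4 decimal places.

Δθ = -1.308997 − -1.308997 = 0.000000
ω = Δθ/dt = 0.000000/0.5 = 0.0000
ω = 0 → v = (Δx·cos θ + Δy·sin θ)/dt = -1.7500

v = -1.7500, ω = 0.0000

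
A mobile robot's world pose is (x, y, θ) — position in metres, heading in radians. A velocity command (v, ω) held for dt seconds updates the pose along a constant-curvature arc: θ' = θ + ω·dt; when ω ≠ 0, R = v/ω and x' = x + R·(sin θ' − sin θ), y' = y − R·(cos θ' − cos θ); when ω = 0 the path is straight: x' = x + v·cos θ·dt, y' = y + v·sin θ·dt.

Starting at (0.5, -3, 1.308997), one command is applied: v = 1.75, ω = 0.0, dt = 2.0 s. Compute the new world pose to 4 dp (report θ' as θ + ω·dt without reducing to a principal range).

θ' = 1.3090 + 0.0·2.0 = 1.3090
ω = 0 → straight: x' = 0.5 + 1.75·cos(1.3090)·2.0 = 1.4059
y' = -3 + 1.75·sin(1.3090)·2.0 = 0.3807

(1.4059, 0.3807, 1.3090)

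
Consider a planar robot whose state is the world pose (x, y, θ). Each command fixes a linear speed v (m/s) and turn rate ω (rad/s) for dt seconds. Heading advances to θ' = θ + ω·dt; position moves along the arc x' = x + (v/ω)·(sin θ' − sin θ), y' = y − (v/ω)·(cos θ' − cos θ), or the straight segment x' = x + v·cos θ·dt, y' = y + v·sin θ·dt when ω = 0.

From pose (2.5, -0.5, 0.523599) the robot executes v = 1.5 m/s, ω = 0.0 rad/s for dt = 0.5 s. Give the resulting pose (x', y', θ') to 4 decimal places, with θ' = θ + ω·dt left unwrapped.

(3.1495, -0.1250, 0.5236)

θ' = 0.5236 + 0.0·0.5 = 0.5236
ω = 0 → straight: x' = 2.5 + 1.5·cos(0.5236)·0.5 = 3.1495
y' = -0.5 + 1.5·sin(0.5236)·0.5 = -0.1250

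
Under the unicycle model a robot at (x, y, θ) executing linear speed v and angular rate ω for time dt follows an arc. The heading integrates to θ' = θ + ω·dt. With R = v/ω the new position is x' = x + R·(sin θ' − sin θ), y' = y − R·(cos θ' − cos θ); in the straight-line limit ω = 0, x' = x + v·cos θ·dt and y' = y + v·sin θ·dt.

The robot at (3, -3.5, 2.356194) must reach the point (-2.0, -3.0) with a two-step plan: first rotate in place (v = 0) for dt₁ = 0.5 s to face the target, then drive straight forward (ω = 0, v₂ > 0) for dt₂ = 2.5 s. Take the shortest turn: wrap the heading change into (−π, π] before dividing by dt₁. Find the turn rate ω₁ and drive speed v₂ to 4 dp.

ω₁ = 1.3715, v₂ = 2.0100

heading to target = atan2(-3−-3.5, -2−3) = 3.0419
Δθ = wrap(3.0419 − 2.3562) = 0.6857; ω₁ = Δθ/dt₁ = 1.3715
distance = √((-2−3)² + (-3−-3.5)²) = 5.0249; v₂ = distance/dt₂ = 2.0100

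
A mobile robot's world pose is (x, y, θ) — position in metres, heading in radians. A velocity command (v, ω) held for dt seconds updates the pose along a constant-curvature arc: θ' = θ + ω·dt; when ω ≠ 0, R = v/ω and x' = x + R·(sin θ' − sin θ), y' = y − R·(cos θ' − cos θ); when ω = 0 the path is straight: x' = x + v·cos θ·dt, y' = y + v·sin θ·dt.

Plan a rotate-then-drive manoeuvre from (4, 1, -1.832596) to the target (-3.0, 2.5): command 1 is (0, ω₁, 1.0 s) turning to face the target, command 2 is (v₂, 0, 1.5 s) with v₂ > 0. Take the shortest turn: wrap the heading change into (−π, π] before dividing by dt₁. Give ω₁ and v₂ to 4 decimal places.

heading to target = atan2(2.5−1, -3−4) = 2.9305
Δθ = wrap(2.9305 − -1.8326) = -1.5201; ω₁ = Δθ/dt₁ = -1.5201
distance = √((-3−4)² + (2.5−1)²) = 7.1589; v₂ = distance/dt₂ = 4.7726

ω₁ = -1.5201, v₂ = 4.7726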